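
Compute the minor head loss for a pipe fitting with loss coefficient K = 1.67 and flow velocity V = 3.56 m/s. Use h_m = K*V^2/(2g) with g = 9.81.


Minor loss formula: h_m = K * V^2/(2g).
V^2 = 3.56^2 = 12.6736.
V^2/(2g) = 12.6736 / 19.62 = 0.646 m.
h_m = 1.67 * 0.646 = 1.0787 m.

1.0787


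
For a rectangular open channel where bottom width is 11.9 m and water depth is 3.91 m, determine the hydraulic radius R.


For a rectangular section:
Flow area A = b * y = 11.9 * 3.91 = 46.53 m^2.
Wetted perimeter P = b + 2y = 11.9 + 2*3.91 = 19.72 m.
Hydraulic radius R = A/P = 46.53 / 19.72 = 2.3595 m.

2.3595


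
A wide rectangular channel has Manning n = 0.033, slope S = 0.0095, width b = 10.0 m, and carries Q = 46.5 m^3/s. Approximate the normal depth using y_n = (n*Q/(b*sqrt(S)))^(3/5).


We use the wide-channel approximation y_n = (n*Q/(b*sqrt(S)))^(3/5).
sqrt(S) = sqrt(0.0095) = 0.097468.
Numerator: n*Q = 0.033 * 46.5 = 1.5345.
Denominator: b*sqrt(S) = 10.0 * 0.097468 = 0.97468.
arg = 1.5744.
y_n = 1.5744^(3/5) = 1.313 m.

1.313


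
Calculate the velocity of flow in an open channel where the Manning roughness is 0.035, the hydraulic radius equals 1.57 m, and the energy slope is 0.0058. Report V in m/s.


Manning's equation gives V = (1/n) * R^(2/3) * S^(1/2).
First, compute R^(2/3) = 1.57^(2/3) = 1.3508.
Next, S^(1/2) = 0.0058^(1/2) = 0.076158.
Then 1/n = 1/0.035 = 28.57.
V = 28.57 * 1.3508 * 0.076158 = 2.9393 m/s.

2.9393


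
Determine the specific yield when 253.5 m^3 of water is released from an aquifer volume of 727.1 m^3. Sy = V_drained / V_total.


Specific yield Sy = Volume drained / Total volume.
Sy = 253.5 / 727.1
   = 0.3486.

0.3486


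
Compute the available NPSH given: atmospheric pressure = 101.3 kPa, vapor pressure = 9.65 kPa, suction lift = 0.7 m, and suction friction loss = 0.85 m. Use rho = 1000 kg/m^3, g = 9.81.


NPSHa = p_atm/(rho*g) - z_s - hf_s - p_vap/(rho*g).
p_atm/(rho*g) = 101.3*1000 / (1000*9.81) = 10.326 m.
p_vap/(rho*g) = 9.65*1000 / (1000*9.81) = 0.984 m.
NPSHa = 10.326 - 0.7 - 0.85 - 0.984
      = 7.79 m.

7.79


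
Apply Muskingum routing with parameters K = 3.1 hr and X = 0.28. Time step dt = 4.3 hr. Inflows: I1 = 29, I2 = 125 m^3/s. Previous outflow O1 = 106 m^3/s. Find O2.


Muskingum coefficients:
denom = 2*K*(1-X) + dt = 2*3.1*(1-0.28) + 4.3 = 8.764.
C0 = (dt - 2*K*X)/denom = (4.3 - 2*3.1*0.28)/8.764 = 0.2926.
C1 = (dt + 2*K*X)/denom = (4.3 + 2*3.1*0.28)/8.764 = 0.6887.
C2 = (2*K*(1-X) - dt)/denom = 0.0187.
O2 = C0*I2 + C1*I1 + C2*O1
   = 0.2926*125 + 0.6887*29 + 0.0187*106
   = 58.53 m^3/s.

58.53


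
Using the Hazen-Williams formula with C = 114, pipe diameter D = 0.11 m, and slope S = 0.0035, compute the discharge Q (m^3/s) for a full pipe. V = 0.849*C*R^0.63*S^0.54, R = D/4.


For a full circular pipe, R = D/4 = 0.11/4 = 0.0275 m.
V = 0.849 * 114 * 0.0275^0.63 * 0.0035^0.54
  = 0.849 * 114 * 0.103939 * 0.047184
  = 0.4747 m/s.
Pipe area A = pi*D^2/4 = pi*0.11^2/4 = 0.0095 m^2.
Q = A * V = 0.0095 * 0.4747 = 0.0045 m^3/s.

0.0045


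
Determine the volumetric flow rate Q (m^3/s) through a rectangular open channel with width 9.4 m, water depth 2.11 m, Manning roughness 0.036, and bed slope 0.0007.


For a rectangular channel, the cross-sectional area A = b * y = 9.4 * 2.11 = 19.83 m^2.
The wetted perimeter P = b + 2y = 9.4 + 2*2.11 = 13.62 m.
Hydraulic radius R = A/P = 19.83/13.62 = 1.4562 m.
Velocity V = (1/n)*R^(2/3)*S^(1/2) = (1/0.036)*1.4562^(2/3)*0.0007^(1/2) = 0.9442 m/s.
Discharge Q = A * V = 19.83 * 0.9442 = 18.727 m^3/s.

18.727


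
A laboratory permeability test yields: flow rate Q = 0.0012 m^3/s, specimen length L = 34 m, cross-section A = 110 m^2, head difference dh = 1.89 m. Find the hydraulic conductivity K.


From K = Q*L / (A*dh):
Numerator: Q*L = 0.0012 * 34 = 0.0408.
Denominator: A*dh = 110 * 1.89 = 207.9.
K = 0.0408 / 207.9 = 0.000196 m/s.

0.000196


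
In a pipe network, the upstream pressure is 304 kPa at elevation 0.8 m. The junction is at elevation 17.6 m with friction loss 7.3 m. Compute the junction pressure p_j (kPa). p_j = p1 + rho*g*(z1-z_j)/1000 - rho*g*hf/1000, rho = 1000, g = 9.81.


Junction pressure: p_j = p1 + rho*g*(z1 - z_j)/1000 - rho*g*hf/1000.
Elevation term = 1000*9.81*(0.8 - 17.6)/1000 = -164.808 kPa.
Friction term = 1000*9.81*7.3/1000 = 71.613 kPa.
p_j = 304 + -164.808 - 71.613 = 67.58 kPa.

67.58


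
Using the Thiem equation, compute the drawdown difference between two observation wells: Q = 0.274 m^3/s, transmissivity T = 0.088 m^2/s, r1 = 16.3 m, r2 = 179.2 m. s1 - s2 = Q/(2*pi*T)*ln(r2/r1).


Thiem equation: s1 - s2 = Q/(2*pi*T) * ln(r2/r1).
ln(r2/r1) = ln(179.2/16.3) = 2.3973.
Q/(2*pi*T) = 0.274 / (2*pi*0.088) = 0.274 / 0.5529 = 0.4956.
s1 - s2 = 0.4956 * 2.3973 = 1.188 m.

1.188


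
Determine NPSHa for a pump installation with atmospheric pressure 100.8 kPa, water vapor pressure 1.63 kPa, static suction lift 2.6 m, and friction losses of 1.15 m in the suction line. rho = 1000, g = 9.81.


NPSHa = p_atm/(rho*g) - z_s - hf_s - p_vap/(rho*g).
p_atm/(rho*g) = 100.8*1000 / (1000*9.81) = 10.275 m.
p_vap/(rho*g) = 1.63*1000 / (1000*9.81) = 0.166 m.
NPSHa = 10.275 - 2.6 - 1.15 - 0.166
      = 6.36 m.

6.36


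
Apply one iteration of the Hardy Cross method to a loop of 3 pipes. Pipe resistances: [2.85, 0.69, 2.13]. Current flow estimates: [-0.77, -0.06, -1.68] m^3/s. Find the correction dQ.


Numerator terms (r*Q*|Q|): 2.85*-0.77*|-0.77| = -1.6898; 0.69*-0.06*|-0.06| = -0.0025; 2.13*-1.68*|-1.68| = -6.0117.
Sum of numerator = -7.704.
Denominator terms (r*|Q|): 2.85*|-0.77| = 2.1945; 0.69*|-0.06| = 0.0414; 2.13*|-1.68| = 3.5784.
2 * sum of denominator = 2 * 5.8143 = 11.6286.
dQ = --7.704 / 11.6286 = 0.6625 m^3/s.

0.6625


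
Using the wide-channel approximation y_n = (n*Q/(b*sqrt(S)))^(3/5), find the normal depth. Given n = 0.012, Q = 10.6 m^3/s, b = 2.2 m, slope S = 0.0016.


We use the wide-channel approximation y_n = (n*Q/(b*sqrt(S)))^(3/5).
sqrt(S) = sqrt(0.0016) = 0.04.
Numerator: n*Q = 0.012 * 10.6 = 0.1272.
Denominator: b*sqrt(S) = 2.2 * 0.04 = 0.088.
arg = 1.4455.
y_n = 1.4455^(3/5) = 1.2474 m.

1.2474


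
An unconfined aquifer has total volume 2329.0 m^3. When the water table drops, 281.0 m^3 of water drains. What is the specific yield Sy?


Specific yield Sy = Volume drained / Total volume.
Sy = 281.0 / 2329.0
   = 0.1207.

0.1207


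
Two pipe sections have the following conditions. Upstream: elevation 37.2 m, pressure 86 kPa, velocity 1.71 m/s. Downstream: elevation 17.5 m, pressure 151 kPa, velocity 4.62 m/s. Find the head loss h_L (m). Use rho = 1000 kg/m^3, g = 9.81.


Total head at each section: H = z + p/(rho*g) + V^2/(2g).
H1 = 37.2 + 86*1000/(1000*9.81) + 1.71^2/(2*9.81)
   = 37.2 + 8.767 + 0.149
   = 46.116 m.
H2 = 17.5 + 151*1000/(1000*9.81) + 4.62^2/(2*9.81)
   = 17.5 + 15.392 + 1.0879
   = 33.98 m.
h_L = H1 - H2 = 46.116 - 33.98 = 12.135 m.

12.135


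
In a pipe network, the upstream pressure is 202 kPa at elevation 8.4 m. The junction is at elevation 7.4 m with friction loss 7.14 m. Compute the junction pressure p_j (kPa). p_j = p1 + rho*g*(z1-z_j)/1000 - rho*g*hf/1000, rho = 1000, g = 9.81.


Junction pressure: p_j = p1 + rho*g*(z1 - z_j)/1000 - rho*g*hf/1000.
Elevation term = 1000*9.81*(8.4 - 7.4)/1000 = 9.81 kPa.
Friction term = 1000*9.81*7.14/1000 = 70.043 kPa.
p_j = 202 + 9.81 - 70.043 = 141.77 kPa.

141.77


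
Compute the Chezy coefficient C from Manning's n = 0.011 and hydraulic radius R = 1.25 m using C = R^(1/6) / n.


The Chezy coefficient relates to Manning's n through C = R^(1/6) / n.
R^(1/6) = 1.25^(1/6) = 1.037891.
C = 1.037891 / 0.011 = 94.35 m^(1/2)/s.

94.35


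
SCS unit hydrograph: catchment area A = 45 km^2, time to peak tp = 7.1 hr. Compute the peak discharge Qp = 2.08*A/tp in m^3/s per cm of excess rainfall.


SCS formula: Qp = 2.08 * A / tp.
Qp = 2.08 * 45 / 7.1
   = 93.6 / 7.1
   = 13.18 m^3/s per cm.

13.18


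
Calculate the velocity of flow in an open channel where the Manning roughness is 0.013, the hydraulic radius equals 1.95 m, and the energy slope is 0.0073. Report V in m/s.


Manning's equation gives V = (1/n) * R^(2/3) * S^(1/2).
First, compute R^(2/3) = 1.95^(2/3) = 1.5608.
Next, S^(1/2) = 0.0073^(1/2) = 0.08544.
Then 1/n = 1/0.013 = 76.92.
V = 76.92 * 1.5608 * 0.08544 = 10.2583 m/s.

10.2583


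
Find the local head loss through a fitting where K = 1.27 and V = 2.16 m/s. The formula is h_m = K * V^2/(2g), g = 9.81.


Minor loss formula: h_m = K * V^2/(2g).
V^2 = 2.16^2 = 4.6656.
V^2/(2g) = 4.6656 / 19.62 = 0.2378 m.
h_m = 1.27 * 0.2378 = 0.302 m.

0.302


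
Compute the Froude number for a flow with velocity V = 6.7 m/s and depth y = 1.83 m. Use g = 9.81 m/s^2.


The Froude number is defined as Fr = V / sqrt(g*y).
g*y = 9.81 * 1.83 = 17.9523.
sqrt(g*y) = sqrt(17.9523) = 4.237.
Fr = 6.7 / 4.237 = 1.5813.

1.5813


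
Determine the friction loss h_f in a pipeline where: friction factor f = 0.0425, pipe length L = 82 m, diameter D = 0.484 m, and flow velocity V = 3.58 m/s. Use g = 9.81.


Darcy-Weisbach equation: h_f = f * (L/D) * V^2/(2g).
f * L/D = 0.0425 * 82/0.484 = 7.2004.
V^2/(2g) = 3.58^2 / (2*9.81) = 12.8164 / 19.62 = 0.6532 m.
h_f = 7.2004 * 0.6532 = 4.704 m.

4.704


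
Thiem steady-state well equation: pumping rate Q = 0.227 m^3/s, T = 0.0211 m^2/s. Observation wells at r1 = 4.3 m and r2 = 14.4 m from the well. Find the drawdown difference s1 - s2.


Thiem equation: s1 - s2 = Q/(2*pi*T) * ln(r2/r1).
ln(r2/r1) = ln(14.4/4.3) = 1.2086.
Q/(2*pi*T) = 0.227 / (2*pi*0.0211) = 0.227 / 0.1326 = 1.7122.
s1 - s2 = 1.7122 * 1.2086 = 2.0694 m.

2.0694


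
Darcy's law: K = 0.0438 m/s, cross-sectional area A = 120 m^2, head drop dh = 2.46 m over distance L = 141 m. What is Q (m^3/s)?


Darcy's law: Q = K * A * i, where i = dh/L.
Hydraulic gradient i = 2.46 / 141 = 0.017447.
Q = 0.0438 * 120 * 0.017447
  = 0.0917 m^3/s.

0.0917


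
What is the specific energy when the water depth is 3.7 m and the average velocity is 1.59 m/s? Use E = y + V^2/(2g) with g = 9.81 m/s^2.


Specific energy E = y + V^2/(2g).
Velocity head = V^2/(2g) = 1.59^2 / (2*9.81) = 2.5281 / 19.62 = 0.1289 m.
E = 3.7 + 0.1289 = 3.8289 m.

3.8289


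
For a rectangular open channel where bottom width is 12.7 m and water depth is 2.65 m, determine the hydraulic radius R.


For a rectangular section:
Flow area A = b * y = 12.7 * 2.65 = 33.65 m^2.
Wetted perimeter P = b + 2y = 12.7 + 2*2.65 = 18.0 m.
Hydraulic radius R = A/P = 33.65 / 18.0 = 1.8697 m.

1.8697


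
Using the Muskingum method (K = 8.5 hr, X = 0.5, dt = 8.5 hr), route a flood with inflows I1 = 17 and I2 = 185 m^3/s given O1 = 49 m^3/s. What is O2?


Muskingum coefficients:
denom = 2*K*(1-X) + dt = 2*8.5*(1-0.5) + 8.5 = 17.0.
C0 = (dt - 2*K*X)/denom = (8.5 - 2*8.5*0.5)/17.0 = 0.0.
C1 = (dt + 2*K*X)/denom = (8.5 + 2*8.5*0.5)/17.0 = 1.0.
C2 = (2*K*(1-X) - dt)/denom = 0.0.
O2 = C0*I2 + C1*I1 + C2*O1
   = 0.0*185 + 1.0*17 + 0.0*49
   = 17.0 m^3/s.

17.0


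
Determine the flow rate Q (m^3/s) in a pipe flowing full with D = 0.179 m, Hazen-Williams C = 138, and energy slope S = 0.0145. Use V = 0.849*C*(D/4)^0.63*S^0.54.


For a full circular pipe, R = D/4 = 0.179/4 = 0.0447 m.
V = 0.849 * 138 * 0.0447^0.63 * 0.0145^0.54
  = 0.849 * 138 * 0.141254 * 0.101657
  = 1.6824 m/s.
Pipe area A = pi*D^2/4 = pi*0.179^2/4 = 0.0252 m^2.
Q = A * V = 0.0252 * 1.6824 = 0.0423 m^3/s.

0.0423


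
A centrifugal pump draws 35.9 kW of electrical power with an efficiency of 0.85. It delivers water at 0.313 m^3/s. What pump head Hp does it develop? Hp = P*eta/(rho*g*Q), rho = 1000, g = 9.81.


Pump head formula: Hp = P * eta / (rho * g * Q).
Numerator: P * eta = 35.9 * 1000 * 0.85 = 30515.0 W.
Denominator: rho * g * Q = 1000 * 9.81 * 0.313 = 3070.53.
Hp = 30515.0 / 3070.53 = 9.94 m.

9.94


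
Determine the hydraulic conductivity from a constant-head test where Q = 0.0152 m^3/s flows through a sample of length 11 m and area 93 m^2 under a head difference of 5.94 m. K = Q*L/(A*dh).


From K = Q*L / (A*dh):
Numerator: Q*L = 0.0152 * 11 = 0.1672.
Denominator: A*dh = 93 * 5.94 = 552.42.
K = 0.1672 / 552.42 = 0.000303 m/s.

0.000303


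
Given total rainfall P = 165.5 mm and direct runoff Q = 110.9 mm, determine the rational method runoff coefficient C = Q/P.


The runoff coefficient C = runoff depth / rainfall depth.
C = 110.9 / 165.5
  = 0.6701.

0.6701


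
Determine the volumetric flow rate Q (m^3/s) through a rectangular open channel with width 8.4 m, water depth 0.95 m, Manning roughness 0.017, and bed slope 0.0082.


For a rectangular channel, the cross-sectional area A = b * y = 8.4 * 0.95 = 7.98 m^2.
The wetted perimeter P = b + 2y = 8.4 + 2*0.95 = 10.3 m.
Hydraulic radius R = A/P = 7.98/10.3 = 0.7748 m.
Velocity V = (1/n)*R^(2/3)*S^(1/2) = (1/0.017)*0.7748^(2/3)*0.0082^(1/2) = 4.4933 m/s.
Discharge Q = A * V = 7.98 * 4.4933 = 35.857 m^3/s.

35.857


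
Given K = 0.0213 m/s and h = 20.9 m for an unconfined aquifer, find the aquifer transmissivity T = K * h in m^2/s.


Transmissivity is defined as T = K * h.
T = 0.0213 * 20.9
  = 0.4452 m^2/s.

0.4452


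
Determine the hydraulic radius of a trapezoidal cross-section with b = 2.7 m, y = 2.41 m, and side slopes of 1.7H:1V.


For a trapezoidal section with side slope z:
A = (b + z*y)*y = (2.7 + 1.7*2.41)*2.41 = 16.381 m^2.
P = b + 2*y*sqrt(1 + z^2) = 2.7 + 2*2.41*sqrt(1 + 1.7^2) = 12.207 m.
R = A/P = 16.381 / 12.207 = 1.342 m.

1.342


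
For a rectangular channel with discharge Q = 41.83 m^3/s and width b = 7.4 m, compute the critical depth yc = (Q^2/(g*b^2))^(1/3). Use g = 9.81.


Using yc = (Q^2 / (g * b^2))^(1/3):
Q^2 = 41.83^2 = 1749.75.
g * b^2 = 9.81 * 7.4^2 = 9.81 * 54.76 = 537.2.
Q^2 / (g*b^2) = 1749.75 / 537.2 = 3.2572.
yc = 3.2572^(1/3) = 1.4823 m.

1.4823


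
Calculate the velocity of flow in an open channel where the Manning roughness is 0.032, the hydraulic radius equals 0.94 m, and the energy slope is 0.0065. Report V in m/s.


Manning's equation gives V = (1/n) * R^(2/3) * S^(1/2).
First, compute R^(2/3) = 0.94^(2/3) = 0.9596.
Next, S^(1/2) = 0.0065^(1/2) = 0.080623.
Then 1/n = 1/0.032 = 31.25.
V = 31.25 * 0.9596 * 0.080623 = 2.4176 m/s.

2.4176


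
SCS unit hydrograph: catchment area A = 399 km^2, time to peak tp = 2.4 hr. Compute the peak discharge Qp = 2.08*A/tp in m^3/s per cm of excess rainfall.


SCS formula: Qp = 2.08 * A / tp.
Qp = 2.08 * 399 / 2.4
   = 829.92 / 2.4
   = 345.8 m^3/s per cm.

345.8


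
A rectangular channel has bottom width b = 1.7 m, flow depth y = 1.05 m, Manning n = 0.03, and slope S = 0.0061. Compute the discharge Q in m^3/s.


For a rectangular channel, the cross-sectional area A = b * y = 1.7 * 1.05 = 1.78 m^2.
The wetted perimeter P = b + 2y = 1.7 + 2*1.05 = 3.8 m.
Hydraulic radius R = A/P = 1.78/3.8 = 0.4697 m.
Velocity V = (1/n)*R^(2/3)*S^(1/2) = (1/0.03)*0.4697^(2/3)*0.0061^(1/2) = 1.5732 m/s.
Discharge Q = A * V = 1.78 * 1.5732 = 2.808 m^3/s.

2.808


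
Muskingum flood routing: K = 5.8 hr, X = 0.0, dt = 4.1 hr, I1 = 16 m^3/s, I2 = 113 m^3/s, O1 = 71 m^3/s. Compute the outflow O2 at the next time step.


Muskingum coefficients:
denom = 2*K*(1-X) + dt = 2*5.8*(1-0.0) + 4.1 = 15.7.
C0 = (dt - 2*K*X)/denom = (4.1 - 2*5.8*0.0)/15.7 = 0.2611.
C1 = (dt + 2*K*X)/denom = (4.1 + 2*5.8*0.0)/15.7 = 0.2611.
C2 = (2*K*(1-X) - dt)/denom = 0.4777.
O2 = C0*I2 + C1*I1 + C2*O1
   = 0.2611*113 + 0.2611*16 + 0.4777*71
   = 67.61 m^3/s.

67.61


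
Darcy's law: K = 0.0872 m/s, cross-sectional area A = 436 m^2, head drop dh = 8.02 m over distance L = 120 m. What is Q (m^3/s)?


Darcy's law: Q = K * A * i, where i = dh/L.
Hydraulic gradient i = 8.02 / 120 = 0.066833.
Q = 0.0872 * 436 * 0.066833
  = 2.5409 m^3/s.

2.5409


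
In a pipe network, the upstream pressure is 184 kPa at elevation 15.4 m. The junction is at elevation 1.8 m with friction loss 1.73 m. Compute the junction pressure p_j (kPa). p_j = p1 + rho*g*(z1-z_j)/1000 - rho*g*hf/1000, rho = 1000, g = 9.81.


Junction pressure: p_j = p1 + rho*g*(z1 - z_j)/1000 - rho*g*hf/1000.
Elevation term = 1000*9.81*(15.4 - 1.8)/1000 = 133.416 kPa.
Friction term = 1000*9.81*1.73/1000 = 16.971 kPa.
p_j = 184 + 133.416 - 16.971 = 300.44 kPa.

300.44


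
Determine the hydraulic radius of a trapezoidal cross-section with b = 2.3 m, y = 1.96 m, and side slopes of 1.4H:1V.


For a trapezoidal section with side slope z:
A = (b + z*y)*y = (2.3 + 1.4*1.96)*1.96 = 9.886 m^2.
P = b + 2*y*sqrt(1 + z^2) = 2.3 + 2*1.96*sqrt(1 + 1.4^2) = 9.044 m.
R = A/P = 9.886 / 9.044 = 1.0931 m.

1.0931


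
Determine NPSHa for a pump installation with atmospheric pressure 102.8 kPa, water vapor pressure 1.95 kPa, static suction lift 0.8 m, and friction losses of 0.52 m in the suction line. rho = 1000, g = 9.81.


NPSHa = p_atm/(rho*g) - z_s - hf_s - p_vap/(rho*g).
p_atm/(rho*g) = 102.8*1000 / (1000*9.81) = 10.479 m.
p_vap/(rho*g) = 1.95*1000 / (1000*9.81) = 0.199 m.
NPSHa = 10.479 - 0.8 - 0.52 - 0.199
      = 8.96 m.

8.96


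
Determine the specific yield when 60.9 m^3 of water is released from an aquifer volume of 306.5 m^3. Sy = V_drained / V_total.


Specific yield Sy = Volume drained / Total volume.
Sy = 60.9 / 306.5
   = 0.1987.

0.1987


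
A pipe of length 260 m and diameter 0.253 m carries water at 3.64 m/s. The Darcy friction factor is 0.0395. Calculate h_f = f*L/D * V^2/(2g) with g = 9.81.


Darcy-Weisbach equation: h_f = f * (L/D) * V^2/(2g).
f * L/D = 0.0395 * 260/0.253 = 40.5929.
V^2/(2g) = 3.64^2 / (2*9.81) = 13.2496 / 19.62 = 0.6753 m.
h_f = 40.5929 * 0.6753 = 27.413 m.

27.413


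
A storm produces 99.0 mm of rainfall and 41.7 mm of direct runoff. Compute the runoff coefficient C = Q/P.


The runoff coefficient C = runoff depth / rainfall depth.
C = 41.7 / 99.0
  = 0.4212.

0.4212


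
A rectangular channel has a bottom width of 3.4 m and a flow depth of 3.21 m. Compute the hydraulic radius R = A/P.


For a rectangular section:
Flow area A = b * y = 3.4 * 3.21 = 10.91 m^2.
Wetted perimeter P = b + 2y = 3.4 + 2*3.21 = 9.82 m.
Hydraulic radius R = A/P = 10.91 / 9.82 = 1.1114 m.

1.1114


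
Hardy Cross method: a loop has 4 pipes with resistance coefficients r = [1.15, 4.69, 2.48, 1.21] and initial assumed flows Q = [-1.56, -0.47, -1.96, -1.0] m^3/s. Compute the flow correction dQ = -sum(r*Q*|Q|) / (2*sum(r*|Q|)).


Numerator terms (r*Q*|Q|): 1.15*-1.56*|-1.56| = -2.7986; 4.69*-0.47*|-0.47| = -1.036; 2.48*-1.96*|-1.96| = -9.5272; 1.21*-1.0*|-1.0| = -1.21.
Sum of numerator = -14.5718.
Denominator terms (r*|Q|): 1.15*|-1.56| = 1.794; 4.69*|-0.47| = 2.2043; 2.48*|-1.96| = 4.8608; 1.21*|-1.0| = 1.21.
2 * sum of denominator = 2 * 10.0691 = 20.1382.
dQ = --14.5718 / 20.1382 = 0.7236 m^3/s.

0.7236


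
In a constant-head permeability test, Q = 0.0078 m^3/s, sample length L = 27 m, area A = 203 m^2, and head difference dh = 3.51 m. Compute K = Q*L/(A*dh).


From K = Q*L / (A*dh):
Numerator: Q*L = 0.0078 * 27 = 0.2106.
Denominator: A*dh = 203 * 3.51 = 712.53.
K = 0.2106 / 712.53 = 0.000296 m/s.

0.000296


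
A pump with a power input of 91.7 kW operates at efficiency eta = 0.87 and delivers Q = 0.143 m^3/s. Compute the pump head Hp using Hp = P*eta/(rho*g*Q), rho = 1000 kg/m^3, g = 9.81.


Pump head formula: Hp = P * eta / (rho * g * Q).
Numerator: P * eta = 91.7 * 1000 * 0.87 = 79779.0 W.
Denominator: rho * g * Q = 1000 * 9.81 * 0.143 = 1402.83.
Hp = 79779.0 / 1402.83 = 56.87 m.

56.87


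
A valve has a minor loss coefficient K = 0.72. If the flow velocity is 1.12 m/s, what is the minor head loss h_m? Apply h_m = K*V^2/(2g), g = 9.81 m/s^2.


Minor loss formula: h_m = K * V^2/(2g).
V^2 = 1.12^2 = 1.2544.
V^2/(2g) = 1.2544 / 19.62 = 0.0639 m.
h_m = 0.72 * 0.0639 = 0.046 m.

0.046


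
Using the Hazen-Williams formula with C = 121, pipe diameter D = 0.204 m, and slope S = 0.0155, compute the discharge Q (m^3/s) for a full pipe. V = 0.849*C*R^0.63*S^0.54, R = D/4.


For a full circular pipe, R = D/4 = 0.204/4 = 0.051 m.
V = 0.849 * 121 * 0.051^0.63 * 0.0155^0.54
  = 0.849 * 121 * 0.15338 * 0.105385
  = 1.6605 m/s.
Pipe area A = pi*D^2/4 = pi*0.204^2/4 = 0.0327 m^2.
Q = A * V = 0.0327 * 1.6605 = 0.0543 m^3/s.

0.0543


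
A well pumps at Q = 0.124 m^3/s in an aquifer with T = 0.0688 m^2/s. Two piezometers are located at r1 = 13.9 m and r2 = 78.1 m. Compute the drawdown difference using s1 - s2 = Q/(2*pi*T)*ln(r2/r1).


Thiem equation: s1 - s2 = Q/(2*pi*T) * ln(r2/r1).
ln(r2/r1) = ln(78.1/13.9) = 1.7261.
Q/(2*pi*T) = 0.124 / (2*pi*0.0688) = 0.124 / 0.4323 = 0.2868.
s1 - s2 = 0.2868 * 1.7261 = 0.4951 m.

0.4951


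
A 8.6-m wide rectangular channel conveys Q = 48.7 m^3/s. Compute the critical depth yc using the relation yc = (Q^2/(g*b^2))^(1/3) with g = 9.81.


Using yc = (Q^2 / (g * b^2))^(1/3):
Q^2 = 48.7^2 = 2371.69.
g * b^2 = 9.81 * 8.6^2 = 9.81 * 73.96 = 725.55.
Q^2 / (g*b^2) = 2371.69 / 725.55 = 3.2688.
yc = 3.2688^(1/3) = 1.4841 m.

1.4841


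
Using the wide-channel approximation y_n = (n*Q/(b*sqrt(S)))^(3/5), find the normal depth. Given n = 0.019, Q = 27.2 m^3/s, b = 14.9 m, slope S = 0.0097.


We use the wide-channel approximation y_n = (n*Q/(b*sqrt(S)))^(3/5).
sqrt(S) = sqrt(0.0097) = 0.098489.
Numerator: n*Q = 0.019 * 27.2 = 0.5168.
Denominator: b*sqrt(S) = 14.9 * 0.098489 = 1.467486.
arg = 0.3522.
y_n = 0.3522^(3/5) = 0.5346 m.

0.5346


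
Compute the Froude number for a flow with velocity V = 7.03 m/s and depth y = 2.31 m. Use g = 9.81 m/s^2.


The Froude number is defined as Fr = V / sqrt(g*y).
g*y = 9.81 * 2.31 = 22.6611.
sqrt(g*y) = sqrt(22.6611) = 4.7604.
Fr = 7.03 / 4.7604 = 1.4768.

1.4768


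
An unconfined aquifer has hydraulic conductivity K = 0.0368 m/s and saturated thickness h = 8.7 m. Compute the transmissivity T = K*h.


Transmissivity is defined as T = K * h.
T = 0.0368 * 8.7
  = 0.3202 m^2/s.

0.3202


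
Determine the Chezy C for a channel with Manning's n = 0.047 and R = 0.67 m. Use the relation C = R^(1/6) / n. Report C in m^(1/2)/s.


The Chezy coefficient relates to Manning's n through C = R^(1/6) / n.
R^(1/6) = 0.67^(1/6) = 0.935433.
C = 0.935433 / 0.047 = 19.9 m^(1/2)/s.

19.9


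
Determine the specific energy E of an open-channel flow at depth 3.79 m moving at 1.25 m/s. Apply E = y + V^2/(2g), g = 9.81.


Specific energy E = y + V^2/(2g).
Velocity head = V^2/(2g) = 1.25^2 / (2*9.81) = 1.5625 / 19.62 = 0.0796 m.
E = 3.79 + 0.0796 = 3.8696 m.

3.8696


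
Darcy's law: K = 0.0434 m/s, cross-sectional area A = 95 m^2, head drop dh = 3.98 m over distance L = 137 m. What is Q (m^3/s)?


Darcy's law: Q = K * A * i, where i = dh/L.
Hydraulic gradient i = 3.98 / 137 = 0.029051.
Q = 0.0434 * 95 * 0.029051
  = 0.1198 m^3/s.

0.1198


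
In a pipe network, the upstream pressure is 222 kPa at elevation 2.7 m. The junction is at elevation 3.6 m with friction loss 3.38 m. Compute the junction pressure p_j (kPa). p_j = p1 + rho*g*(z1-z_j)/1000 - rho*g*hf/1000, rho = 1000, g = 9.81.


Junction pressure: p_j = p1 + rho*g*(z1 - z_j)/1000 - rho*g*hf/1000.
Elevation term = 1000*9.81*(2.7 - 3.6)/1000 = -8.829 kPa.
Friction term = 1000*9.81*3.38/1000 = 33.158 kPa.
p_j = 222 + -8.829 - 33.158 = 180.01 kPa.

180.01


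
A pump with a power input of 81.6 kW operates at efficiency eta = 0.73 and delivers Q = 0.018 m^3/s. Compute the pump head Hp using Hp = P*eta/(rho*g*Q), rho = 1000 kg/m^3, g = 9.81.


Pump head formula: Hp = P * eta / (rho * g * Q).
Numerator: P * eta = 81.6 * 1000 * 0.73 = 59568.0 W.
Denominator: rho * g * Q = 1000 * 9.81 * 0.018 = 176.58.
Hp = 59568.0 / 176.58 = 337.34 m.

337.34


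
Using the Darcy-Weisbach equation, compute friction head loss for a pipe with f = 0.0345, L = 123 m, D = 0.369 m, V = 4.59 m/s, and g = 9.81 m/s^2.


Darcy-Weisbach equation: h_f = f * (L/D) * V^2/(2g).
f * L/D = 0.0345 * 123/0.369 = 11.5.
V^2/(2g) = 4.59^2 / (2*9.81) = 21.0681 / 19.62 = 1.0738 m.
h_f = 11.5 * 1.0738 = 12.349 m.

12.349


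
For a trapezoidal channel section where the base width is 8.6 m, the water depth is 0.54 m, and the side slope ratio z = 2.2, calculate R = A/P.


For a trapezoidal section with side slope z:
A = (b + z*y)*y = (8.6 + 2.2*0.54)*0.54 = 5.286 m^2.
P = b + 2*y*sqrt(1 + z^2) = 8.6 + 2*0.54*sqrt(1 + 2.2^2) = 11.21 m.
R = A/P = 5.286 / 11.21 = 0.4715 m.

0.4715


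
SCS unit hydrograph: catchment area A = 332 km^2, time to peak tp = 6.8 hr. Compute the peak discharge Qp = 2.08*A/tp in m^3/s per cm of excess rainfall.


SCS formula: Qp = 2.08 * A / tp.
Qp = 2.08 * 332 / 6.8
   = 690.56 / 6.8
   = 101.55 m^3/s per cm.

101.55


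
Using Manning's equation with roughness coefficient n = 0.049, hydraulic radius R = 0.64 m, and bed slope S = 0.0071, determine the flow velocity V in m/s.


Manning's equation gives V = (1/n) * R^(2/3) * S^(1/2).
First, compute R^(2/3) = 0.64^(2/3) = 0.7427.
Next, S^(1/2) = 0.0071^(1/2) = 0.084261.
Then 1/n = 1/0.049 = 20.41.
V = 20.41 * 0.7427 * 0.084261 = 1.2771 m/s.

1.2771


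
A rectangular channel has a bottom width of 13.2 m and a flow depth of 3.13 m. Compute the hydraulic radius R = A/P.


For a rectangular section:
Flow area A = b * y = 13.2 * 3.13 = 41.32 m^2.
Wetted perimeter P = b + 2y = 13.2 + 2*3.13 = 19.46 m.
Hydraulic radius R = A/P = 41.32 / 19.46 = 2.1231 m.

2.1231


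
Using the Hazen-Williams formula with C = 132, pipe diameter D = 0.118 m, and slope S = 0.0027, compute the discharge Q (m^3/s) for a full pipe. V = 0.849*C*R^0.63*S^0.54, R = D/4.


For a full circular pipe, R = D/4 = 0.118/4 = 0.0295 m.
V = 0.849 * 132 * 0.0295^0.63 * 0.0027^0.54
  = 0.849 * 132 * 0.10864 * 0.041014
  = 0.4994 m/s.
Pipe area A = pi*D^2/4 = pi*0.118^2/4 = 0.0109 m^2.
Q = A * V = 0.0109 * 0.4994 = 0.0055 m^3/s.

0.0055


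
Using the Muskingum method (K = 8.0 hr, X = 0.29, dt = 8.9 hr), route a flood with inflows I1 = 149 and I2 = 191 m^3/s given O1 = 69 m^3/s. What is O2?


Muskingum coefficients:
denom = 2*K*(1-X) + dt = 2*8.0*(1-0.29) + 8.9 = 20.26.
C0 = (dt - 2*K*X)/denom = (8.9 - 2*8.0*0.29)/20.26 = 0.2103.
C1 = (dt + 2*K*X)/denom = (8.9 + 2*8.0*0.29)/20.26 = 0.6683.
C2 = (2*K*(1-X) - dt)/denom = 0.1214.
O2 = C0*I2 + C1*I1 + C2*O1
   = 0.2103*191 + 0.6683*149 + 0.1214*69
   = 148.12 m^3/s.

148.12


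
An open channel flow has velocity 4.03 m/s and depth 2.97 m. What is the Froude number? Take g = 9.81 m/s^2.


The Froude number is defined as Fr = V / sqrt(g*y).
g*y = 9.81 * 2.97 = 29.1357.
sqrt(g*y) = sqrt(29.1357) = 5.3977.
Fr = 4.03 / 5.3977 = 0.7466.

0.7466


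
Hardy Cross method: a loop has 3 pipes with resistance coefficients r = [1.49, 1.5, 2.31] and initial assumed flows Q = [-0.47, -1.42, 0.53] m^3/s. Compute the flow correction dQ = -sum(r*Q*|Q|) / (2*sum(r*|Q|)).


Numerator terms (r*Q*|Q|): 1.49*-0.47*|-0.47| = -0.3291; 1.5*-1.42*|-1.42| = -3.0246; 2.31*0.53*|0.53| = 0.6489.
Sum of numerator = -2.7049.
Denominator terms (r*|Q|): 1.49*|-0.47| = 0.7003; 1.5*|-1.42| = 2.13; 2.31*|0.53| = 1.2243.
2 * sum of denominator = 2 * 4.0546 = 8.1092.
dQ = --2.7049 / 8.1092 = 0.3336 m^3/s.

0.3336


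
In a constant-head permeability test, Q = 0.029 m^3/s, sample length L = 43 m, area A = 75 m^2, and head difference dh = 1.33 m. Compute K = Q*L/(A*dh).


From K = Q*L / (A*dh):
Numerator: Q*L = 0.029 * 43 = 1.247.
Denominator: A*dh = 75 * 1.33 = 99.75.
K = 1.247 / 99.75 = 0.012501 m/s.

0.012501


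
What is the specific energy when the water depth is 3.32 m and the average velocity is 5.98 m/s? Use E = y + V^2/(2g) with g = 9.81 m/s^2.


Specific energy E = y + V^2/(2g).
Velocity head = V^2/(2g) = 5.98^2 / (2*9.81) = 35.7604 / 19.62 = 1.8227 m.
E = 3.32 + 1.8227 = 5.1427 m.

5.1427


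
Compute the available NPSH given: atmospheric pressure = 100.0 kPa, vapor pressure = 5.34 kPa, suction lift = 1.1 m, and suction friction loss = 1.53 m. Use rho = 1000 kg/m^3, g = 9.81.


NPSHa = p_atm/(rho*g) - z_s - hf_s - p_vap/(rho*g).
p_atm/(rho*g) = 100.0*1000 / (1000*9.81) = 10.194 m.
p_vap/(rho*g) = 5.34*1000 / (1000*9.81) = 0.544 m.
NPSHa = 10.194 - 1.1 - 1.53 - 0.544
      = 7.02 m.

7.02


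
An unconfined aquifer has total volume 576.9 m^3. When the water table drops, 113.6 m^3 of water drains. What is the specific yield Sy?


Specific yield Sy = Volume drained / Total volume.
Sy = 113.6 / 576.9
   = 0.1969.

0.1969


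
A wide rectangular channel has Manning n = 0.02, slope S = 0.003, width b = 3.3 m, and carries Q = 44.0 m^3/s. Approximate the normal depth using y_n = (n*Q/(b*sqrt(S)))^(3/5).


We use the wide-channel approximation y_n = (n*Q/(b*sqrt(S)))^(3/5).
sqrt(S) = sqrt(0.003) = 0.054772.
Numerator: n*Q = 0.02 * 44.0 = 0.88.
Denominator: b*sqrt(S) = 3.3 * 0.054772 = 0.180748.
arg = 4.8686.
y_n = 4.8686^(3/5) = 2.5849 m.

2.5849


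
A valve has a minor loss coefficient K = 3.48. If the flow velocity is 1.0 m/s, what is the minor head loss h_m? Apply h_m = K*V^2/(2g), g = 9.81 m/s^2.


Minor loss formula: h_m = K * V^2/(2g).
V^2 = 1.0^2 = 1.0.
V^2/(2g) = 1.0 / 19.62 = 0.051 m.
h_m = 3.48 * 0.051 = 0.1774 m.

0.1774


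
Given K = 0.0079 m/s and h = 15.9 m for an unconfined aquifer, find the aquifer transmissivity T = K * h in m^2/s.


Transmissivity is defined as T = K * h.
T = 0.0079 * 15.9
  = 0.1256 m^2/s.

0.1256


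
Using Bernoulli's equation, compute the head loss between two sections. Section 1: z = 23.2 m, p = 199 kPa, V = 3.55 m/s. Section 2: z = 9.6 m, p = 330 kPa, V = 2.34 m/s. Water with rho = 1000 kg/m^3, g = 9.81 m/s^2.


Total head at each section: H = z + p/(rho*g) + V^2/(2g).
H1 = 23.2 + 199*1000/(1000*9.81) + 3.55^2/(2*9.81)
   = 23.2 + 20.285 + 0.6423
   = 44.128 m.
H2 = 9.6 + 330*1000/(1000*9.81) + 2.34^2/(2*9.81)
   = 9.6 + 33.639 + 0.2791
   = 43.518 m.
h_L = H1 - H2 = 44.128 - 43.518 = 0.61 m.

0.61


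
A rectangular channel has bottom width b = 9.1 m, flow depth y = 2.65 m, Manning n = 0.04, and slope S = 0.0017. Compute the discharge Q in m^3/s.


For a rectangular channel, the cross-sectional area A = b * y = 9.1 * 2.65 = 24.11 m^2.
The wetted perimeter P = b + 2y = 9.1 + 2*2.65 = 14.4 m.
Hydraulic radius R = A/P = 24.11/14.4 = 1.6747 m.
Velocity V = (1/n)*R^(2/3)*S^(1/2) = (1/0.04)*1.6747^(2/3)*0.0017^(1/2) = 1.4536 m/s.
Discharge Q = A * V = 24.11 * 1.4536 = 35.054 m^3/s.

35.054


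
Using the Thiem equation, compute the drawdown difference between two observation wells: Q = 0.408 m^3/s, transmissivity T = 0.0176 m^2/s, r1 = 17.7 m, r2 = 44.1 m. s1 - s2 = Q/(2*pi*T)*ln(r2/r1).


Thiem equation: s1 - s2 = Q/(2*pi*T) * ln(r2/r1).
ln(r2/r1) = ln(44.1/17.7) = 0.9129.
Q/(2*pi*T) = 0.408 / (2*pi*0.0176) = 0.408 / 0.1106 = 3.6895.
s1 - s2 = 3.6895 * 0.9129 = 3.3681 m.

3.3681


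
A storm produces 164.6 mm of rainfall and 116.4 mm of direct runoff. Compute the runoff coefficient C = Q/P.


The runoff coefficient C = runoff depth / rainfall depth.
C = 116.4 / 164.6
  = 0.7072.

0.7072


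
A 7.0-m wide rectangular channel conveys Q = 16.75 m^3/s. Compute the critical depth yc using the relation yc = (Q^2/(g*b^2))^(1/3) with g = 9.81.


Using yc = (Q^2 / (g * b^2))^(1/3):
Q^2 = 16.75^2 = 280.56.
g * b^2 = 9.81 * 7.0^2 = 9.81 * 49.0 = 480.69.
Q^2 / (g*b^2) = 280.56 / 480.69 = 0.5837.
yc = 0.5837^(1/3) = 0.8357 m.

0.8357


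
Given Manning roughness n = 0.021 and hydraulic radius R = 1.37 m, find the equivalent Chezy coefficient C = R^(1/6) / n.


The Chezy coefficient relates to Manning's n through C = R^(1/6) / n.
R^(1/6) = 1.37^(1/6) = 1.053869.
C = 1.053869 / 0.021 = 50.18 m^(1/2)/s.

50.18


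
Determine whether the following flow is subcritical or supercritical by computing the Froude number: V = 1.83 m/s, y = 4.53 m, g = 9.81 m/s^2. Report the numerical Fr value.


The Froude number is defined as Fr = V / sqrt(g*y).
g*y = 9.81 * 4.53 = 44.4393.
sqrt(g*y) = sqrt(44.4393) = 6.6663.
Fr = 1.83 / 6.6663 = 0.2745.
Since Fr < 1, the flow is subcritical.

0.2745


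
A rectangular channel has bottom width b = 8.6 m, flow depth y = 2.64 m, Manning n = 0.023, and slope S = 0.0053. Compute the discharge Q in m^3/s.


For a rectangular channel, the cross-sectional area A = b * y = 8.6 * 2.64 = 22.7 m^2.
The wetted perimeter P = b + 2y = 8.6 + 2*2.64 = 13.88 m.
Hydraulic radius R = A/P = 22.7/13.88 = 1.6357 m.
Velocity V = (1/n)*R^(2/3)*S^(1/2) = (1/0.023)*1.6357^(2/3)*0.0053^(1/2) = 4.3943 m/s.
Discharge Q = A * V = 22.7 * 4.3943 = 99.767 m^3/s.

99.767


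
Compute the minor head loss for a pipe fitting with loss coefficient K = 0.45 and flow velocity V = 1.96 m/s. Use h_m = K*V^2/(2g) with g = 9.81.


Minor loss formula: h_m = K * V^2/(2g).
V^2 = 1.96^2 = 3.8416.
V^2/(2g) = 3.8416 / 19.62 = 0.1958 m.
h_m = 0.45 * 0.1958 = 0.0881 m.

0.0881


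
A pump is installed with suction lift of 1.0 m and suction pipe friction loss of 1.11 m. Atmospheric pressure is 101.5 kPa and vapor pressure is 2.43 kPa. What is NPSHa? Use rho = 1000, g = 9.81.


NPSHa = p_atm/(rho*g) - z_s - hf_s - p_vap/(rho*g).
p_atm/(rho*g) = 101.5*1000 / (1000*9.81) = 10.347 m.
p_vap/(rho*g) = 2.43*1000 / (1000*9.81) = 0.248 m.
NPSHa = 10.347 - 1.0 - 1.11 - 0.248
      = 7.99 m.

7.99


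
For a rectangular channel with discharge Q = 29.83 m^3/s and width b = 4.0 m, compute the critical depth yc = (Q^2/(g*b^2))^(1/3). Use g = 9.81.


Using yc = (Q^2 / (g * b^2))^(1/3):
Q^2 = 29.83^2 = 889.83.
g * b^2 = 9.81 * 4.0^2 = 9.81 * 16.0 = 156.96.
Q^2 / (g*b^2) = 889.83 / 156.96 = 5.6692.
yc = 5.6692^(1/3) = 1.7831 m.

1.7831


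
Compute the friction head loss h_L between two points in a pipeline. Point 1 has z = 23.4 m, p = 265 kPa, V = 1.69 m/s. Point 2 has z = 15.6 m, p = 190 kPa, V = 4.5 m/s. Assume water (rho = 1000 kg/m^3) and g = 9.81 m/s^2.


Total head at each section: H = z + p/(rho*g) + V^2/(2g).
H1 = 23.4 + 265*1000/(1000*9.81) + 1.69^2/(2*9.81)
   = 23.4 + 27.013 + 0.1456
   = 50.559 m.
H2 = 15.6 + 190*1000/(1000*9.81) + 4.5^2/(2*9.81)
   = 15.6 + 19.368 + 1.0321
   = 36.0 m.
h_L = H1 - H2 = 50.559 - 36.0 = 14.559 m.

14.559


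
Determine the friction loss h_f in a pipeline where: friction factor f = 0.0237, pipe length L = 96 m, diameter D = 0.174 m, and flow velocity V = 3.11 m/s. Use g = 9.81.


Darcy-Weisbach equation: h_f = f * (L/D) * V^2/(2g).
f * L/D = 0.0237 * 96/0.174 = 13.0759.
V^2/(2g) = 3.11^2 / (2*9.81) = 9.6721 / 19.62 = 0.493 m.
h_f = 13.0759 * 0.493 = 6.446 m.

6.446


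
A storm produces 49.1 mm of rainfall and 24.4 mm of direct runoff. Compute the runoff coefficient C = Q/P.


The runoff coefficient C = runoff depth / rainfall depth.
C = 24.4 / 49.1
  = 0.4969.

0.4969


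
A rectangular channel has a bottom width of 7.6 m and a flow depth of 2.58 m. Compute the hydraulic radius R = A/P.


For a rectangular section:
Flow area A = b * y = 7.6 * 2.58 = 19.61 m^2.
Wetted perimeter P = b + 2y = 7.6 + 2*2.58 = 12.76 m.
Hydraulic radius R = A/P = 19.61 / 12.76 = 1.5367 m.

1.5367


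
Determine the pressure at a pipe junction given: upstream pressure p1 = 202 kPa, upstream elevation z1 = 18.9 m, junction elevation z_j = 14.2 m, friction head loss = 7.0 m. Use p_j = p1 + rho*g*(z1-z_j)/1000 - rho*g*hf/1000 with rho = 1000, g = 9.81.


Junction pressure: p_j = p1 + rho*g*(z1 - z_j)/1000 - rho*g*hf/1000.
Elevation term = 1000*9.81*(18.9 - 14.2)/1000 = 46.107 kPa.
Friction term = 1000*9.81*7.0/1000 = 68.67 kPa.
p_j = 202 + 46.107 - 68.67 = 179.44 kPa.

179.44


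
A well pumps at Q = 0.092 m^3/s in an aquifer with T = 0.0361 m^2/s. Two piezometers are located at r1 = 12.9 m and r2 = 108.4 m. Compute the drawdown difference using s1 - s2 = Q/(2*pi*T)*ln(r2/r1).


Thiem equation: s1 - s2 = Q/(2*pi*T) * ln(r2/r1).
ln(r2/r1) = ln(108.4/12.9) = 2.1286.
Q/(2*pi*T) = 0.092 / (2*pi*0.0361) = 0.092 / 0.2268 = 0.4056.
s1 - s2 = 0.4056 * 2.1286 = 0.8634 m.

0.8634


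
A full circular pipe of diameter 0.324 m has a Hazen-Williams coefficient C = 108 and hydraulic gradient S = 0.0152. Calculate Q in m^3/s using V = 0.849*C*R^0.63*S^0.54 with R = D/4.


For a full circular pipe, R = D/4 = 0.324/4 = 0.081 m.
V = 0.849 * 108 * 0.081^0.63 * 0.0152^0.54
  = 0.849 * 108 * 0.205279 * 0.104279
  = 1.9628 m/s.
Pipe area A = pi*D^2/4 = pi*0.324^2/4 = 0.0824 m^2.
Q = A * V = 0.0824 * 1.9628 = 0.1618 m^3/s.

0.1618


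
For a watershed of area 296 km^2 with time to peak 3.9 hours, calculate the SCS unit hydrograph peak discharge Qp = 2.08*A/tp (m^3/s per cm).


SCS formula: Qp = 2.08 * A / tp.
Qp = 2.08 * 296 / 3.9
   = 615.68 / 3.9
   = 157.87 m^3/s per cm.

157.87


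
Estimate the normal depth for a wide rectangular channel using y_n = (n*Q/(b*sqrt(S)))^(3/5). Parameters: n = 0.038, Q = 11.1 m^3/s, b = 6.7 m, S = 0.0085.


We use the wide-channel approximation y_n = (n*Q/(b*sqrt(S)))^(3/5).
sqrt(S) = sqrt(0.0085) = 0.092195.
Numerator: n*Q = 0.038 * 11.1 = 0.4218.
Denominator: b*sqrt(S) = 6.7 * 0.092195 = 0.617707.
arg = 0.6828.
y_n = 0.6828^(3/5) = 0.7954 m.

0.7954


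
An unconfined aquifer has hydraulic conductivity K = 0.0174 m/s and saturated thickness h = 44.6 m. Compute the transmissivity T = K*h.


Transmissivity is defined as T = K * h.
T = 0.0174 * 44.6
  = 0.776 m^2/s.

0.776


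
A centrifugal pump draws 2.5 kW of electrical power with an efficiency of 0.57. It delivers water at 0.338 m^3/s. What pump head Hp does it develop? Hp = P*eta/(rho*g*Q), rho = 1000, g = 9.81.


Pump head formula: Hp = P * eta / (rho * g * Q).
Numerator: P * eta = 2.5 * 1000 * 0.57 = 1425.0 W.
Denominator: rho * g * Q = 1000 * 9.81 * 0.338 = 3315.78.
Hp = 1425.0 / 3315.78 = 0.43 m.

0.43


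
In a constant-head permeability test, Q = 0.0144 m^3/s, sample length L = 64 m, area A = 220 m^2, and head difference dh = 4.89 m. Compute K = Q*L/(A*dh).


From K = Q*L / (A*dh):
Numerator: Q*L = 0.0144 * 64 = 0.9216.
Denominator: A*dh = 220 * 4.89 = 1075.8.
K = 0.9216 / 1075.8 = 0.000857 m/s.

0.000857


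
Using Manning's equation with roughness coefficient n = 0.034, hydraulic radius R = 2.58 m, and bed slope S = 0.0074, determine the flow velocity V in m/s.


Manning's equation gives V = (1/n) * R^(2/3) * S^(1/2).
First, compute R^(2/3) = 2.58^(2/3) = 1.8811.
Next, S^(1/2) = 0.0074^(1/2) = 0.086023.
Then 1/n = 1/0.034 = 29.41.
V = 29.41 * 1.8811 * 0.086023 = 4.7594 m/s.

4.7594


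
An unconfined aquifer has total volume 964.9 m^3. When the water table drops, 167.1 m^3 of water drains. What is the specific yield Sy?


Specific yield Sy = Volume drained / Total volume.
Sy = 167.1 / 964.9
   = 0.1732.

0.1732


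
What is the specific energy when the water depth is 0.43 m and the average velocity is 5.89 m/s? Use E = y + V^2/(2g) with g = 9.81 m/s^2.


Specific energy E = y + V^2/(2g).
Velocity head = V^2/(2g) = 5.89^2 / (2*9.81) = 34.6921 / 19.62 = 1.7682 m.
E = 0.43 + 1.7682 = 2.1982 m.

2.1982


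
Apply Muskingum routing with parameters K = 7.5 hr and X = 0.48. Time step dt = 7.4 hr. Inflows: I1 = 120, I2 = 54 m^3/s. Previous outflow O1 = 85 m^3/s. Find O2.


Muskingum coefficients:
denom = 2*K*(1-X) + dt = 2*7.5*(1-0.48) + 7.4 = 15.2.
C0 = (dt - 2*K*X)/denom = (7.4 - 2*7.5*0.48)/15.2 = 0.0132.
C1 = (dt + 2*K*X)/denom = (7.4 + 2*7.5*0.48)/15.2 = 0.9605.
C2 = (2*K*(1-X) - dt)/denom = 0.0263.
O2 = C0*I2 + C1*I1 + C2*O1
   = 0.0132*54 + 0.9605*120 + 0.0263*85
   = 118.21 m^3/s.

118.21


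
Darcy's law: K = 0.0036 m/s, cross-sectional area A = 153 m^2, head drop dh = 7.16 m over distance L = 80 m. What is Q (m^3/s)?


Darcy's law: Q = K * A * i, where i = dh/L.
Hydraulic gradient i = 7.16 / 80 = 0.0895.
Q = 0.0036 * 153 * 0.0895
  = 0.0493 m^3/s.

0.0493


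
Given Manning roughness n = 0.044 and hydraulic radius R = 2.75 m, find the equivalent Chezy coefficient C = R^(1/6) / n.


The Chezy coefficient relates to Manning's n through C = R^(1/6) / n.
R^(1/6) = 2.75^(1/6) = 1.183647.
C = 1.183647 / 0.044 = 26.9 m^(1/2)/s.

26.9


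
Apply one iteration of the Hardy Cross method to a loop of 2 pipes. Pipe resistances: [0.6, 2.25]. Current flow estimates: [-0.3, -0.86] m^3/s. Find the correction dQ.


Numerator terms (r*Q*|Q|): 0.6*-0.3*|-0.3| = -0.054; 2.25*-0.86*|-0.86| = -1.6641.
Sum of numerator = -1.7181.
Denominator terms (r*|Q|): 0.6*|-0.3| = 0.18; 2.25*|-0.86| = 1.935.
2 * sum of denominator = 2 * 2.115 = 4.23.
dQ = --1.7181 / 4.23 = 0.4062 m^3/s.

0.4062
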